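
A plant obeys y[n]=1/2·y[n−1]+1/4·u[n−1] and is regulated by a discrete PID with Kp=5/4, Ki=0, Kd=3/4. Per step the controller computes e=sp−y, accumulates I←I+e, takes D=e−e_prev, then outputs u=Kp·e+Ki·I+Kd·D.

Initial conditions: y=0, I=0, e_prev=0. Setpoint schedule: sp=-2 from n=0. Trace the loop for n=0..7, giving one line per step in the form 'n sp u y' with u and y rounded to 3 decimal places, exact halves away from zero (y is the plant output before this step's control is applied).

(exact arithmetic carried between steps; '≈' marks a value shown rounded to 6 d.p. or computed from one; I and e_prev carry over from the previous line; the table rounds u and y to 3 d.p., halves away from zero)
n=0: y=0, sp=-2, e=sp−y=-2; I=-2, D=e−e_prev=-2; u=5/4·(-2)+0·(-2)+3/4·(-2)=-4; next y=1/2·0+1/4·(-4)=-1
n=1: y=-1, sp=-2, e=sp−y=-1; I=-3, D=e−e_prev=1; u=5/4·(-1)+0·(-3)+3/4·1=-0.5; next y=1/2·(-1)+1/4·(-0.5)=-0.625
n=2: y=-0.625, sp=-2, e=sp−y=-1.375; I=-4.375, D=e−e_prev=-0.375; u=5/4·(-1.375)+0·(-4.375)+3/4·(-0.375)=-2; next y=1/2·(-0.625)+1/4·(-2)=-0.8125
n=3: y=-0.8125, sp=-2, e=sp−y=-1.1875; I=-5.5625, D=e−e_prev=0.1875; u=5/4·(-1.1875)+0·(-5.5625)+3/4·0.1875=-1.34375; next y=1/2·(-0.8125)+1/4·(-1.34375)≈-0.742188
n=4: y≈-0.742188, sp=-2, e=sp−y≈-1.257813; I≈-6.820313, D=e−e_prev≈-0.070313; u=5/4·(-1.257813)+0·(-6.820313)+3/4·(-0.070313)≈-1.625; next y=1/2·(-0.742188)+1/4·(-1.625)≈-0.777344
n=5: y≈-0.777344, sp=-2, e=sp−y≈-1.222656; I≈-8.042969, D=e−e_prev≈0.035156; u=5/4·(-1.222656)+0·(-8.042969)+3/4·0.035156≈-1.501953; next y=1/2·(-0.777344)+1/4·(-1.501953)≈-0.764160
n=6: y≈-0.764160, sp=-2, e=sp−y≈-1.235840; I≈-9.278809, D=e−e_prev≈-0.013184; u=5/4·(-1.235840)+0·(-9.278809)+3/4·(-0.013184)≈-1.554688; next y=1/2·(-0.764160)+1/4·(-1.554688)≈-0.770752
n=7: y≈-0.770752, sp=-2, e=sp−y≈-1.229248; I≈-10.508057, D=e−e_prev≈0.006592; u=5/4·(-1.229248)+0·(-10.508057)+3/4·0.006592≈-1.531616; next y=1/2·(-0.770752)+1/4·(-1.531616)≈-0.768280

0 -2 -4.000 0.000
1 -2 -0.500 -1.000
2 -2 -2.000 -0.625
3 -2 -1.344 -0.813
4 -2 -1.625 -0.742
5 -2 -1.502 -0.777
6 -2 -1.555 -0.764
7 -2 -1.532 -0.771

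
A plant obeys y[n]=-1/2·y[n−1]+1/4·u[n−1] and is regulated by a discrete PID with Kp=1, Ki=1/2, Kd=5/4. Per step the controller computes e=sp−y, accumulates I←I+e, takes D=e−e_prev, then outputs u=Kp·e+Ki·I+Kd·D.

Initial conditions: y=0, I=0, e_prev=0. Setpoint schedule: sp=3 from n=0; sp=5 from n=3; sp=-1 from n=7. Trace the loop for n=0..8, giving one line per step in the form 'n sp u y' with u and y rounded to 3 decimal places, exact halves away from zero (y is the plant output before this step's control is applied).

0 3 8.250 0.000
1 3 0.328 2.063
2 3 11.657 -0.949
3 5 3.437 3.389
4 5 18.782 -0.835
5 5 0.062 5.113
6 5 28.489 -2.541
7 -1 -23.876 8.393
8 -1 43.630 -10.165

(exact arithmetic carried between steps; '≈' marks a value shown rounded to 6 d.p. or computed from one; I and e_prev carry over from the previous line; the table rounds u and y to 3 d.p., halves away from zero)
n=0: y=0, sp=3, e=sp−y=3; I=3, D=e−e_prev=3; u=1·3+1/2·3+5/4·3=8.25; next y=-1/2·0+1/4·8.25=2.0625
n=1: y=2.0625, sp=3, e=sp−y=0.9375; I=3.9375, D=e−e_prev=-2.0625; u=1·0.9375+1/2·3.9375+5/4·(-2.0625)=0.328125; next y=-1/2·2.0625+1/4·0.328125≈-0.949219
n=2: y≈-0.949219, sp=3, e=sp−y≈3.949219; I≈7.886719, D=e−e_prev≈3.011719; u=1·3.949219+1/2·7.886719+5/4·3.011719≈11.657227; next y=-1/2·(-0.949219)+1/4·11.657227≈3.388916
n=3: y≈3.388916, sp=5, e=sp−y≈1.611084; I≈9.497803, D=e−e_prev≈-2.338135; u=1·1.611084+1/2·9.497803+5/4·(-2.338135)≈3.437317; next y=-1/2·3.388916+1/4·3.437317≈-0.835129
n=4: y≈-0.835129, sp=5, e=sp−y≈5.835129; I≈15.332932, D=e−e_prev≈4.224045; u=1·5.835129+1/2·15.332932+5/4·4.224045≈18.781651; next y=-1/2·(-0.835129)+1/4·18.781651≈5.112977
n=5: y≈5.112977, sp=5, e=sp−y≈-0.112977; I≈15.219954, D=e−e_prev≈-5.948106; u=1·(-0.112977)+1/2·15.219954+5/4·(-5.948106)≈0.061868; next y=-1/2·5.112977+1/4·0.061868≈-2.541022
n=6: y≈-2.541022, sp=5, e=sp−y≈7.541022; I≈22.760976, D=e−e_prev≈7.653999; u=1·7.541022+1/2·22.760976+5/4·7.653999≈28.489008; next y=-1/2·(-2.541022)+1/4·28.489008≈8.392763
n=7: y≈8.392763, sp=-1, e=sp−y≈-9.392763; I≈13.368213, D=e−e_prev≈-16.933784; u=1·(-9.392763)+1/2·13.368213+5/4·(-16.933784)≈-23.875886; next y=-1/2·8.392763+1/4·(-23.875886)≈-10.165353
n=8: y≈-10.165353, sp=-1, e=sp−y≈9.165353; I≈22.533566, D=e−e_prev≈18.558116; u=1·9.165353+1/2·22.533566+5/4·18.558116≈43.629781; next y=-1/2·(-10.165353)+1/4·43.629781≈15.990122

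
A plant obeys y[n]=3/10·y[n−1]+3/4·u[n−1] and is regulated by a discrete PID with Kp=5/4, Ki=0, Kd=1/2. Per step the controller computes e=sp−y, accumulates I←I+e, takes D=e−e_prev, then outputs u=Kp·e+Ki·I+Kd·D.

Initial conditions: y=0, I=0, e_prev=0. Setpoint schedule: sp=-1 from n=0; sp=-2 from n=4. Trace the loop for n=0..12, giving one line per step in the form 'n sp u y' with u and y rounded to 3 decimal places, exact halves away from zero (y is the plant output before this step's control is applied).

0 -1 -1.750 0.000
1 -1 1.047 -1.313
2 -1 -2.591 0.391
3 -1 2.141 -1.826
4 -2 -5.765 1.058
5 -2 5.040 -4.006
6 -2 -9.014 2.578
7 -2 9.267 -5.987
8 -2 -14.513 5.154
9 -2 16.420 -9.339
10 -2 -23.817 9.513
11 -2 28.522 -15.009
12 -2 -39.561 16.889

(exact arithmetic carried between steps; '≈' marks a value shown rounded to 6 d.p. or computed from one; I and e_prev carry over from the previous line; the table rounds u and y to 3 d.p., halves away from zero)
n=0: y=0, sp=-1, e=sp−y=-1; I=-1, D=e−e_prev=-1; u=5/4·(-1)+0·(-1)+1/2·(-1)=-1.75; next y=3/10·0+3/4·(-1.75)=-1.3125
n=1: y=-1.3125, sp=-1, e=sp−y=0.3125; I=-0.6875, D=e−e_prev=1.3125; u=5/4·0.3125+0·(-0.6875)+1/2·1.3125=1.046875; next y=3/10·(-1.3125)+3/4·1.046875≈0.391406
n=2: y≈0.391406, sp=-1, e=sp−y≈-1.391406; I≈-2.078906, D=e−e_prev≈-1.703906; u=5/4·(-1.391406)+0·(-2.078906)+1/2·(-1.703906)≈-2.591211; next y=3/10·0.391406+3/4·(-2.591211)≈-1.825986
n=3: y≈-1.825986, sp=-1, e=sp−y≈0.825986; I≈-1.252920, D=e−e_prev≈2.217393; u=5/4·0.825986+0·(-1.252920)+1/2·2.217393≈2.141179; next y=3/10·(-1.825986)+3/4·2.141179≈1.058089
n=4: y≈1.058089, sp=-2, e=sp−y≈-3.058089; I≈-4.311008, D=e−e_prev≈-3.884075; u=5/4·(-3.058089)+0·(-4.311008)+1/2·(-3.884075)≈-5.764648; next y=3/10·1.058089+3/4·(-5.764648)≈-4.006059
n=5: y≈-4.006059, sp=-2, e=sp−y≈2.006059; I≈-2.304949, D=e−e_prev≈5.064148; u=5/4·2.006059+0·(-2.304949)+1/2·5.064148≈5.039648; next y=3/10·(-4.006059)+3/4·5.039648≈2.577918
n=6: y≈2.577918, sp=-2, e=sp−y≈-4.577918; I≈-6.882867, D=e−e_prev≈-6.583978; u=5/4·(-4.577918)+0·(-6.882867)+1/2·(-6.583978)≈-9.014387; next y=3/10·2.577918+3/4·(-9.014387)≈-5.987415
n=7: y≈-5.987415, sp=-2, e=sp−y≈3.987415; I≈-2.895453, D=e−e_prev≈8.565333; u=5/4·3.987415+0·(-2.895453)+1/2·8.565333≈9.266935; next y=3/10·(-5.987415)+3/4·9.266935≈5.153977
n=8: y≈5.153977, sp=-2, e=sp−y≈-7.153977; I≈-10.049429, D=e−e_prev≈-11.141391; u=5/4·(-7.153977)+0·(-10.049429)+1/2·(-11.141391)≈-14.513167; next y=3/10·5.153977+3/4·(-14.513167)≈-9.338682
n=9: y≈-9.338682, sp=-2, e=sp−y≈7.338682; I≈-2.710747, D=e−e_prev≈14.492659; u=5/4·7.338682+0·(-2.710747)+1/2·14.492659≈16.419682; next y=3/10·(-9.338682)+3/4·16.419682≈9.513157
n=10: y≈9.513157, sp=-2, e=sp−y≈-11.513157; I≈-14.223904, D=e−e_prev≈-18.851839; u=5/4·(-11.513157)+0·(-14.223904)+1/2·(-18.851839)≈-23.817365; next y=3/10·9.513157+3/4·(-23.817365)≈-15.009077
n=11: y≈-15.009077, sp=-2, e=sp−y≈13.009077; I≈-1.214827, D=e−e_prev≈24.522234; u=5/4·13.009077+0·(-1.214827)+1/2·24.522234≈28.522463; next y=3/10·(-15.009077)+3/4·28.522463≈16.889124
n=12: y≈16.889124, sp=-2, e=sp−y≈-18.889124; I≈-20.103952, D=e−e_prev≈-31.898201; u=5/4·(-18.889124)+0·(-20.103952)+1/2·(-31.898201)≈-39.560506; next y=3/10·16.889124+3/4·(-39.560506)≈-24.603642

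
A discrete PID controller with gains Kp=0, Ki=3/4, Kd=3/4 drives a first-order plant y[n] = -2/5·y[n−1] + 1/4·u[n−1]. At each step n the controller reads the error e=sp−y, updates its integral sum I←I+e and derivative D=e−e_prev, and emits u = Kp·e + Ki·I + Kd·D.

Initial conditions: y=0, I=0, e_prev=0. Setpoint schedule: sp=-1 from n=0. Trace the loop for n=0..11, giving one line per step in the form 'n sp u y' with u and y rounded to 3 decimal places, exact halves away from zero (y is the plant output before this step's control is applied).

0 -1 -1.500 0.000
1 -1 -0.938 -0.375
2 -1 -2.123 -0.084
3 -1 -1.973 -0.497
4 -1 -2.964 -0.294
5 -1 -2.848 -0.623
6 -1 -3.618 -0.463
7 -1 -3.515 -0.719
8 -1 -4.111 -0.591
9 -1 -4.021 -0.791
10 -1 -4.481 -0.689
11 -1 -4.404 -0.845

(exact arithmetic carried between steps; '≈' marks a value shown rounded to 6 d.p. or computed from one; I and e_prev carry over from the previous line; the table rounds u and y to 3 d.p., halves away from zero)
n=0: y=0, sp=-1, e=sp−y=-1; I=-1, D=e−e_prev=-1; u=0·(-1)+3/4·(-1)+3/4·(-1)=-1.5; next y=-2/5·0+1/4·(-1.5)=-0.375
n=1: y=-0.375, sp=-1, e=sp−y=-0.625; I=-1.625, D=e−e_prev=0.375; u=0·(-0.625)+3/4·(-1.625)+3/4·0.375=-0.9375; next y=-2/5·(-0.375)+1/4·(-0.9375)=-0.084375
n=2: y=-0.084375, sp=-1, e=sp−y=-0.915625; I=-2.540625, D=e−e_prev=-0.290625; u=0·(-0.915625)+3/4·(-2.540625)+3/4·(-0.290625)≈-2.123438; next y=-2/5·(-0.084375)+1/4·(-2.123438)≈-0.497109
n=3: y≈-0.497109, sp=-1, e=sp−y≈-0.502891; I≈-3.043516, D=e−e_prev≈0.412734; u=0·(-0.502891)+3/4·(-3.043516)+3/4·0.412734≈-1.973086; next y=-2/5·(-0.497109)+1/4·(-1.973086)≈-0.294428
n=4: y≈-0.294428, sp=-1, e=sp−y≈-0.705572; I≈-3.749088, D=e−e_prev≈-0.202682; u=0·(-0.705572)+3/4·(-3.749088)+3/4·(-0.202682)≈-2.963827; next y=-2/5·(-0.294428)+1/4·(-2.963827)≈-0.623186
n=5: y≈-0.623186, sp=-1, e=sp−y≈-0.376814; I≈-4.125902, D=e−e_prev≈0.328758; u=0·(-0.376814)+3/4·(-4.125902)+3/4·0.328758≈-2.847858; next y=-2/5·(-0.623186)+1/4·(-2.847858)≈-0.462690
n=6: y≈-0.462690, sp=-1, e=sp−y≈-0.537310; I≈-4.663212, D=e−e_prev≈-0.160495; u=0·(-0.537310)+3/4·(-4.663212)+3/4·(-0.160495)≈-3.617781; next y=-2/5·(-0.462690)+1/4·(-3.617781)≈-0.719369
n=7: y≈-0.719369, sp=-1, e=sp−y≈-0.280631; I≈-4.943843, D=e−e_prev≈0.256679; u=0·(-0.280631)+3/4·(-4.943843)+3/4·0.256679≈-3.515373; next y=-2/5·(-0.719369)+1/4·(-3.515373)≈-0.591096
n=8: y≈-0.591096, sp=-1, e=sp−y≈-0.408904; I≈-5.352747, D=e−e_prev≈-0.128273; u=0·(-0.408904)+3/4·(-5.352747)+3/4·(-0.128273)≈-4.110765; next y=-2/5·(-0.591096)+1/4·(-4.110765)≈-0.791253
n=9: y≈-0.791253, sp=-1, e=sp−y≈-0.208747; I≈-5.561494, D=e−e_prev≈0.200157; u=0·(-0.208747)+3/4·(-5.561494)+3/4·0.200157≈-4.021003; next y=-2/5·(-0.791253)+1/4·(-4.021003)≈-0.688749
n=10: y≈-0.688749, sp=-1, e=sp−y≈-0.311251; I≈-5.872745, D=e−e_prev≈-0.102504; u=0·(-0.311251)+3/4·(-5.872745)+3/4·(-0.102504)≈-4.481436; next y=-2/5·(-0.688749)+1/4·(-4.481436)≈-0.844859
n=11: y≈-0.844859, sp=-1, e=sp−y≈-0.155141; I≈-6.027885, D=e−e_prev≈0.156110; u=0·(-0.155141)+3/4·(-6.027885)+3/4·0.156110≈-4.403832; next y=-2/5·(-0.844859)+1/4·(-4.403832)≈-0.763014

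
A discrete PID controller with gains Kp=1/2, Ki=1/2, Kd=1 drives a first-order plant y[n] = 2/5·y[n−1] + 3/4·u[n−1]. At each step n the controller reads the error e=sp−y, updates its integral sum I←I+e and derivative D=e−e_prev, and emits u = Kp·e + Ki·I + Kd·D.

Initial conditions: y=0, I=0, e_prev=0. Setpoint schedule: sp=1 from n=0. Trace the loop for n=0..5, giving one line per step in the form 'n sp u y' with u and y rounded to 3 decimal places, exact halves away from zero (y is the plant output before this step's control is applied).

0 1 2.000 0.000
1 1 -1.500 1.500
2 1 3.800 -0.525
3 1 -3.793 2.640
4 1 7.409 -1.788
5 1 -8.885 4.842

(exact arithmetic carried between steps; '≈' marks a value shown rounded to 6 d.p. or computed from one; I and e_prev carry over from the previous line; the table rounds u and y to 3 d.p., halves away from zero)
n=0: y=0, sp=1, e=sp−y=1; I=1, D=e−e_prev=1; u=1/2·1+1/2·1+1·1=2; next y=2/5·0+3/4·2=1.5
n=1: y=1.5, sp=1, e=sp−y=-0.5; I=0.5, D=e−e_prev=-1.5; u=1/2·(-0.5)+1/2·0.5+1·(-1.5)=-1.5; next y=2/5·1.5+3/4·(-1.5)=-0.525
n=2: y=-0.525, sp=1, e=sp−y=1.525; I=2.025, D=e−e_prev=2.025; u=1/2·1.525+1/2·2.025+1·2.025=3.8; next y=2/5·(-0.525)+3/4·3.8=2.64
n=3: y=2.64, sp=1, e=sp−y=-1.64; I=0.385, D=e−e_prev=-3.165; u=1/2·(-1.64)+1/2·0.385+1·(-3.165)=-3.7925; next y=2/5·2.64+3/4·(-3.7925)=-1.788375
n=4: y=-1.788375, sp=1, e=sp−y=2.788375; I=3.173375, D=e−e_prev=4.428375; u=1/2·2.788375+1/2·3.173375+1·4.428375=7.40925; next y=2/5·(-1.788375)+3/4·7.40925≈4.841588
n=5: y≈4.841588, sp=1, e=sp−y≈-3.841588; I≈-0.668213, D=e−e_prev≈-6.629963; u=1/2·(-3.841588)+1/2·(-0.668213)+1·(-6.629963)≈-8.884863; next y=2/5·4.841588+3/4·(-8.884863)≈-4.727012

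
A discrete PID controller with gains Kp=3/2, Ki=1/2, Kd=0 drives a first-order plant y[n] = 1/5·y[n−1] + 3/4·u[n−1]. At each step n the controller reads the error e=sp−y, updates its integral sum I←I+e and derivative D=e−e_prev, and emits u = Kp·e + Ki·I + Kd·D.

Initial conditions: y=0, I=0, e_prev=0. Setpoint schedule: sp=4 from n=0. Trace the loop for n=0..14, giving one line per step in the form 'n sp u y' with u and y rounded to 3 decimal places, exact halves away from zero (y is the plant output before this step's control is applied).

(exact arithmetic carried between steps; '≈' marks a value shown rounded to 6 d.p. or computed from one; I and e_prev carry over from the previous line; the table rounds u and y to 3 d.p., halves away from zero)
n=0: y=0, sp=4, e=sp−y=4; I=4, D=e−e_prev=4; u=3/2·4+1/2·4+0·4=8; next y=1/5·0+3/4·8=6
n=1: y=6, sp=4, e=sp−y=-2; I=2, D=e−e_prev=-6; u=3/2·(-2)+1/2·2+0·(-6)=-2; next y=1/5·6+3/4·(-2)=-0.3
n=2: y=-0.3, sp=4, e=sp−y=4.3; I=6.3, D=e−e_prev=6.3; u=3/2·4.3+1/2·6.3+0·6.3=9.6; next y=1/5·(-0.3)+3/4·9.6=7.14
n=3: y=7.14, sp=4, e=sp−y=-3.14; I=3.16, D=e−e_prev=-7.44; u=3/2·(-3.14)+1/2·3.16+0·(-7.44)=-3.13; next y=1/5·7.14+3/4·(-3.13)=-0.9195
n=4: y=-0.9195, sp=4, e=sp−y=4.9195; I=8.0795, D=e−e_prev=8.0595; u=3/2·4.9195+1/2·8.0795+0·8.0595=11.419; next y=1/5·(-0.9195)+3/4·11.419=8.38035
n=5: y=8.38035, sp=4, e=sp−y=-4.38035; I=3.69915, D=e−e_prev=-9.29985; u=3/2·(-4.38035)+1/2·3.69915+0·(-9.29985)=-4.72095; next y=1/5·8.38035+3/4·(-4.72095)≈-1.864643
n=6: y≈-1.864643, sp=4, e=sp−y≈5.864643; I≈9.563793, D=e−e_prev≈10.244993; u=3/2·5.864643+1/2·9.563793+0·10.244993≈13.57886; next y=1/5·(-1.864643)+3/4·13.57886≈9.811217
n=7: y≈9.811217, sp=4, e=sp−y≈-5.811217; I≈3.752576, D=e−e_prev≈-11.675859; u=3/2·(-5.811217)+1/2·3.752576+0·(-11.675859)≈-6.840537; next y=1/5·9.811217+3/4·(-6.840537)≈-3.168159
n=8: y≈-3.168159, sp=4, e=sp−y≈7.168159; I≈10.920735, D=e−e_prev≈12.979376; u=3/2·7.168159+1/2·10.920735+0·12.979376≈16.212607; next y=1/5·(-3.168159)+3/4·16.212607≈11.525823
n=9: y≈11.525823, sp=4, e=sp−y≈-7.525823; I≈3.394912, D=e−e_prev≈-14.693982; u=3/2·(-7.525823)+1/2·3.394912+0·(-14.693982)≈-9.591278; next y=1/5·11.525823+3/4·(-9.591278)≈-4.888294
n=10: y≈-4.888294, sp=4, e=sp−y≈8.888294; I≈12.283206, D=e−e_prev≈16.414117; u=3/2·8.888294+1/2·12.283206+0·16.414117≈19.474045; next y=1/5·(-4.888294)+3/4·19.474045≈13.627875
n=11: y≈13.627875, sp=4, e=sp−y≈-9.627875; I≈2.655332, D=e−e_prev≈-18.516169; u=3/2·(-9.627875)+1/2·2.655332+0·(-18.516169)≈-13.114146; next y=1/5·13.627875+3/4·(-13.114146)≈-7.110035
n=12: y≈-7.110035, sp=4, e=sp−y≈11.110035; I≈13.765366, D=e−e_prev≈20.737909; u=3/2·11.110035+1/2·13.765366+0·20.737909≈23.547735; next y=1/5·(-7.110035)+3/4·23.547735≈16.238794
n=13: y≈16.238794, sp=4, e=sp−y≈-12.238794; I≈1.526572, D=e−e_prev≈-23.348829; u=3/2·(-12.238794)+1/2·1.526572+0·(-23.348829)≈-17.594905; next y=1/5·16.238794+3/4·(-17.594905)≈-9.948420
n=14: y≈-9.948420, sp=4, e=sp−y≈13.948420; I≈15.474992, D=e−e_prev≈26.187215; u=3/2·13.948420+1/2·15.474992+0·26.187215≈28.660127; next y=1/5·(-9.948420)+3/4·28.660127≈19.505411

0 4 8.000 0.000
1 4 -2.000 6.000
2 4 9.600 -0.300
3 4 -3.130 7.140
4 4 11.419 -0.920
5 4 -4.721 8.380
6 4 13.579 -1.865
7 4 -6.841 9.811
8 4 16.213 -3.168
9 4 -9.591 11.526
10 4 19.474 -4.888
11 4 -13.114 13.628
12 4 23.548 -7.110
13 4 -17.595 16.239
14 4 28.660 -9.948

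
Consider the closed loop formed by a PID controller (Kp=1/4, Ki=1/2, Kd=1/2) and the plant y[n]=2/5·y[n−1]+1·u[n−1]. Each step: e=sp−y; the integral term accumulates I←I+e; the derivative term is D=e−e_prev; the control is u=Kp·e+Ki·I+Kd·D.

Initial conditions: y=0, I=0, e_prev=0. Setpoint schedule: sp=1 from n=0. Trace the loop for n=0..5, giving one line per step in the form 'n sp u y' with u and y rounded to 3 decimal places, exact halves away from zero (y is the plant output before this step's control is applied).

(exact arithmetic carried between steps; '≈' marks a value shown rounded to 6 d.p. or computed from one; I and e_prev carry over from the previous line; the table rounds u and y to 3 d.p., halves away from zero)
n=0: y=0, sp=1, e=sp−y=1; I=1, D=e−e_prev=1; u=1/4·1+1/2·1+1/2·1=1.25; next y=2/5·0+1·1.25=1.25
n=1: y=1.25, sp=1, e=sp−y=-0.25; I=0.75, D=e−e_prev=-1.25; u=1/4·(-0.25)+1/2·0.75+1/2·(-1.25)=-0.3125; next y=2/5·1.25+1·(-0.3125)=0.1875
n=2: y=0.1875, sp=1, e=sp−y=0.8125; I=1.5625, D=e−e_prev=1.0625; u=1/4·0.8125+1/2·1.5625+1/2·1.0625=1.515625; next y=2/5·0.1875+1·1.515625=1.590625
n=3: y=1.590625, sp=1, e=sp−y=-0.590625; I=0.971875, D=e−e_prev=-1.403125; u=1/4·(-0.590625)+1/2·0.971875+1/2·(-1.403125)≈-0.363281; next y=2/5·1.590625+1·(-0.363281)≈0.272969
n=4: y≈0.272969, sp=1, e=sp−y≈0.727031; I≈1.698906, D=e−e_prev≈1.317656; u=1/4·0.727031+1/2·1.698906+1/2·1.317656≈1.690039; next y=2/5·0.272969+1·1.690039≈1.799227
n=5: y≈1.799227, sp=1, e=sp−y≈-0.799227; I≈0.899680, D=e−e_prev≈-1.526258; u=1/4·(-0.799227)+1/2·0.899680+1/2·(-1.526258)≈-0.513096; next y=2/5·1.799227+1·(-0.513096)≈0.206595

0 1 1.250 0.000
1 1 -0.313 1.250
2 1 1.516 0.188
3 1 -0.363 1.591
4 1 1.690 0.273
5 1 -0.513 1.799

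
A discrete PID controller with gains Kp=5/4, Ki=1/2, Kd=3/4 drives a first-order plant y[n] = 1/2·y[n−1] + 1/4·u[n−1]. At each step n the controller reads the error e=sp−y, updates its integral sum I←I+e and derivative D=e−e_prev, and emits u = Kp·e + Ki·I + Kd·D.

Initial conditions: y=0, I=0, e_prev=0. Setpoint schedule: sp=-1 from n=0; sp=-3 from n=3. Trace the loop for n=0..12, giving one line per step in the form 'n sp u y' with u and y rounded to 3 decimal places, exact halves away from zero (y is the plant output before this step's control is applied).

(exact arithmetic carried between steps; '≈' marks a value shown rounded to 6 d.p. or computed from one; I and e_prev carry over from the previous line; the table rounds u and y to 3 d.p., halves away from zero)
n=0: y=0, sp=-1, e=sp−y=-1; I=-1, D=e−e_prev=-1; u=5/4·(-1)+1/2·(-1)+3/4·(-1)=-2.5; next y=1/2·0+1/4·(-2.5)=-0.625
n=1: y=-0.625, sp=-1, e=sp−y=-0.375; I=-1.375, D=e−e_prev=0.625; u=5/4·(-0.375)+1/2·(-1.375)+3/4·0.625=-0.6875; next y=1/2·(-0.625)+1/4·(-0.6875)=-0.484375
n=2: y=-0.484375, sp=-1, e=sp−y=-0.515625; I=-1.890625, D=e−e_prev=-0.140625; u=5/4·(-0.515625)+1/2·(-1.890625)+3/4·(-0.140625)≈-1.695313; next y=1/2·(-0.484375)+1/4·(-1.695313)≈-0.666016
n=3: y≈-0.666016, sp=-3, e=sp−y≈-2.333984; I≈-4.224609, D=e−e_prev≈-1.818359; u=5/4·(-2.333984)+1/2·(-4.224609)+3/4·(-1.818359)≈-6.393555; next y=1/2·(-0.666016)+1/4·(-6.393555)≈-1.931396
n=4: y≈-1.931396, sp=-3, e=sp−y≈-1.068604; I≈-5.293213, D=e−e_prev≈1.265381; u=5/4·(-1.068604)+1/2·(-5.293213)+3/4·1.265381≈-3.033325; next y=1/2·(-1.931396)+1/4·(-3.033325)≈-1.724030
n=5: y≈-1.724030, sp=-3, e=sp−y≈-1.275970; I≈-6.569183, D=e−e_prev≈-0.207367; u=5/4·(-1.275970)+1/2·(-6.569183)+3/4·(-0.207367)≈-5.035080; next y=1/2·(-1.724030)+1/4·(-5.035080)≈-2.120785
n=6: y≈-2.120785, sp=-3, e=sp−y≈-0.879215; I≈-7.448399, D=e−e_prev≈0.396755; u=5/4·(-0.879215)+1/2·(-7.448399)+3/4·0.396755≈-4.525652; next y=1/2·(-2.120785)+1/4·(-4.525652)≈-2.191805
n=7: y≈-2.191805, sp=-3, e=sp−y≈-0.808195; I≈-8.256593, D=e−e_prev≈0.071021; u=5/4·(-0.808195)+1/2·(-8.256593)+3/4·0.071021≈-5.085274; next y=1/2·(-2.191805)+1/4·(-5.085274)≈-2.367221
n=8: y≈-2.367221, sp=-3, e=sp−y≈-0.632779; I≈-8.889372, D=e−e_prev≈0.175416; u=5/4·(-0.632779)+1/2·(-8.889372)+3/4·0.175416≈-5.104097; next y=1/2·(-2.367221)+1/4·(-5.104097)≈-2.459635
n=9: y≈-2.459635, sp=-3, e=sp−y≈-0.540365; I≈-9.429737, D=e−e_prev≈0.092414; u=5/4·(-0.540365)+1/2·(-9.429737)+3/4·0.092414≈-5.321014; next y=1/2·(-2.459635)+1/4·(-5.321014)≈-2.560071
n=10: y≈-2.560071, sp=-3, e=sp−y≈-0.439929; I≈-9.869666, D=e−e_prev≈0.100436; u=5/4·(-0.439929)+1/2·(-9.869666)+3/4·0.100436≈-5.409417; next y=1/2·(-2.560071)+1/4·(-5.409417)≈-2.632390
n=11: y≈-2.632390, sp=-3, e=sp−y≈-0.367610; I≈-10.237276, D=e−e_prev≈0.072319; u=5/4·(-0.367610)+1/2·(-10.237276)+3/4·0.072319≈-5.523912; next y=1/2·(-2.632390)+1/4·(-5.523912)≈-2.697173
n=12: y≈-2.697173, sp=-3, e=sp−y≈-0.302827; I≈-10.540103, D=e−e_prev≈0.064783; u=5/4·(-0.302827)+1/2·(-10.540103)+3/4·0.064783≈-5.599998; next y=1/2·(-2.697173)+1/4·(-5.599998)≈-2.748586

0 -1 -2.500 0.000
1 -1 -0.688 -0.625
2 -1 -1.695 -0.484
3 -3 -6.394 -0.666
4 -3 -3.033 -1.931
5 -3 -5.035 -1.724
6 -3 -4.526 -2.121
7 -3 -5.085 -2.192
8 -3 -5.104 -2.367
9 -3 -5.321 -2.460
10 -3 -5.409 -2.560
11 -3 -5.524 -2.632
12 -3 -5.600 -2.697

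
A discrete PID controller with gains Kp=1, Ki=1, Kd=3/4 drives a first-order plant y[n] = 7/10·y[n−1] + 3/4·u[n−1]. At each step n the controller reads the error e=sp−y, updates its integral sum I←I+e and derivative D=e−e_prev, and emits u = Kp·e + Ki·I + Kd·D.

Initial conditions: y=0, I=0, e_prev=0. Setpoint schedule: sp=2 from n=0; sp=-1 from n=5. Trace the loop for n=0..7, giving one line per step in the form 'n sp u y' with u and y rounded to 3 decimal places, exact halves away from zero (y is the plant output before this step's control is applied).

0 2 5.500 0.000
1 2 -5.344 4.125
2 2 10.050 -1.120
3 2 -12.416 6.753
4 2 19.915 -4.585
5 -1 -35.110 11.727
6 -1 48.736 -18.124
7 -1 -71.999 23.865

(exact arithmetic carried between steps; '≈' marks a value shown rounded to 6 d.p. or computed from one; I and e_prev carry over from the previous line; the table rounds u and y to 3 d.p., halves away from zero)
n=0: y=0, sp=2, e=sp−y=2; I=2, D=e−e_prev=2; u=1·2+1·2+3/4·2=5.5; next y=7/10·0+3/4·5.5=4.125
n=1: y=4.125, sp=2, e=sp−y=-2.125; I=-0.125, D=e−e_prev=-4.125; u=1·(-2.125)+1·(-0.125)+3/4·(-4.125)=-5.34375; next y=7/10·4.125+3/4·(-5.34375)≈-1.120313
n=2: y≈-1.120313, sp=2, e=sp−y≈3.120313; I≈2.995313, D=e−e_prev≈5.245313; u=1·3.120313+1·2.995313+3/4·5.245313≈10.049609; next y=7/10·(-1.120313)+3/4·10.049609≈6.752988
n=3: y≈6.752988, sp=2, e=sp−y≈-4.752988; I≈-1.757676, D=e−e_prev≈-7.873301; u=1·(-4.752988)+1·(-1.757676)+3/4·(-7.873301)≈-12.415640; next y=7/10·6.752988+3/4·(-12.415640)≈-4.584638
n=4: y≈-4.584638, sp=2, e=sp−y≈6.584638; I≈4.826962, D=e−e_prev≈11.337626; u=1·6.584638+1·4.826962+3/4·11.337626≈19.914820; next y=7/10·(-4.584638)+3/4·19.914820≈11.726868
n=5: y≈11.726868, sp=-1, e=sp−y≈-12.726868; I≈-7.899906, D=e−e_prev≈-19.311506; u=1·(-12.726868)+1·(-7.899906)+3/4·(-19.311506)≈-35.110404; next y=7/10·11.726868+3/4·(-35.110404)≈-18.123995
n=6: y≈-18.123995, sp=-1, e=sp−y≈17.123995; I≈9.224089, D=e−e_prev≈29.850863; u=1·17.123995+1·9.224089+3/4·29.850863≈48.736232; next y=7/10·(-18.123995)+3/4·48.736232≈23.865377
n=7: y≈23.865377, sp=-1, e=sp−y≈-24.865377; I≈-15.641288, D=e−e_prev≈-41.989373; u=1·(-24.865377)+1·(-15.641288)+3/4·(-41.989373)≈-71.998695; next y=7/10·23.865377+3/4·(-71.998695)≈-37.293257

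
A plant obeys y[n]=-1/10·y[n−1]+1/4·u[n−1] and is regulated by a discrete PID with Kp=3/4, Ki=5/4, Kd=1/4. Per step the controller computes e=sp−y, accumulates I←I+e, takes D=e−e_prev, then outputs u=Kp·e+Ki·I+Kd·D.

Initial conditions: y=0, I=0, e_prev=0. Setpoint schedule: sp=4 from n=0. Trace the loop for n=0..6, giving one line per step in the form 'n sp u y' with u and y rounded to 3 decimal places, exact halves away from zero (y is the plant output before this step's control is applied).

0 4 9.000 0.000
1 4 7.938 2.250
2 4 11.791 1.759
3 4 12.191 2.772
4 4 13.982 2.771
5 4 14.511 3.219
6 4 15.403 3.306

(exact arithmetic carried between steps; '≈' marks a value shown rounded to 6 d.p. or computed from one; I and e_prev carry over from the previous line; the table rounds u and y to 3 d.p., halves away from zero)
n=0: y=0, sp=4, e=sp−y=4; I=4, D=e−e_prev=4; u=3/4·4+5/4·4+1/4·4=9; next y=-1/10·0+1/4·9=2.25
n=1: y=2.25, sp=4, e=sp−y=1.75; I=5.75, D=e−e_prev=-2.25; u=3/4·1.75+5/4·5.75+1/4·(-2.25)=7.9375; next y=-1/10·2.25+1/4·7.9375=1.759375
n=2: y=1.759375, sp=4, e=sp−y=2.240625; I=7.990625, D=e−e_prev=0.490625; u=3/4·2.240625+5/4·7.990625+1/4·0.490625≈11.791406; next y=-1/10·1.759375+1/4·11.791406≈2.771914
n=3: y≈2.771914, sp=4, e=sp−y≈1.228086; I≈9.218711, D=e−e_prev≈-1.012539; u=3/4·1.228086+5/4·9.218711+1/4·(-1.012539)≈12.191318; next y=-1/10·2.771914+1/4·12.191318≈2.770638
n=4: y≈2.770638, sp=4, e=sp−y≈1.229362; I≈10.448073, D=e−e_prev≈0.001276; u=3/4·1.229362+5/4·10.448073+1/4·0.001276≈13.982431; next y=-1/10·2.770638+1/4·13.982431≈3.218544
n=5: y≈3.218544, sp=4, e=sp−y≈0.781456; I≈11.229529, D=e−e_prev≈-0.447906; u=3/4·0.781456+5/4·11.229529+1/4·(-0.447906)≈14.511026; next y=-1/10·3.218544+1/4·14.511026≈3.305902
n=6: y≈3.305902, sp=4, e=sp−y≈0.694098; I≈11.923627, D=e−e_prev≈-0.087358; u=3/4·0.694098+5/4·11.923627+1/4·(-0.087358)≈15.403267; next y=-1/10·3.305902+1/4·15.403267≈3.520227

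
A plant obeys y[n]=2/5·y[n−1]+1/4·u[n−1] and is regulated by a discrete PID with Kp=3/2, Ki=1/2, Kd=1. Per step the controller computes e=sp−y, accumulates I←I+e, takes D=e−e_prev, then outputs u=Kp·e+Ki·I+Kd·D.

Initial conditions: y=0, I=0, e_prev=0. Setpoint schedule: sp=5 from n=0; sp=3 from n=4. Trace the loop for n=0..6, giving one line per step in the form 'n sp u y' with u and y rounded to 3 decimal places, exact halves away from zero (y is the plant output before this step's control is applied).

(exact arithmetic carried between steps; '≈' marks a value shown rounded to 6 d.p. or computed from one; I and e_prev carry over from the previous line; the table rounds u and y to 3 d.p., halves away from zero)
n=0: y=0, sp=5, e=sp−y=5; I=5, D=e−e_prev=5; u=3/2·5+1/2·5+1·5=15; next y=2/5·0+1/4·15=3.75
n=1: y=3.75, sp=5, e=sp−y=1.25; I=6.25, D=e−e_prev=-3.75; u=3/2·1.25+1/2·6.25+1·(-3.75)=1.25; next y=2/5·3.75+1/4·1.25=1.8125
n=2: y=1.8125, sp=5, e=sp−y=3.1875; I=9.4375, D=e−e_prev=1.9375; u=3/2·3.1875+1/2·9.4375+1·1.9375=11.4375; next y=2/5·1.8125+1/4·11.4375=3.584375
n=3: y=3.584375, sp=5, e=sp−y=1.415625; I=10.853125, D=e−e_prev=-1.771875; u=3/2·1.415625+1/2·10.853125+1·(-1.771875)=5.778125; next y=2/5·3.584375+1/4·5.778125≈2.878281
n=4: y≈2.878281, sp=3, e=sp−y≈0.121719; I≈10.974844, D=e−e_prev≈-1.293906; u=3/2·0.121719+1/2·10.974844+1·(-1.293906)≈4.376094; next y=2/5·2.878281+1/4·4.376094≈2.245336
n=5: y≈2.245336, sp=3, e=sp−y≈0.754664; I≈11.729508, D=e−e_prev≈0.632945; u=3/2·0.754664+1/2·11.729508+1·0.632945≈7.629695; next y=2/5·2.245336+1/4·7.629695≈2.805558
n=6: y≈2.805558, sp=3, e=sp−y≈0.194442; I≈11.923950, D=e−e_prev≈-0.560222; u=3/2·0.194442+1/2·11.923950+1·(-0.560222)≈5.693415; next y=2/5·2.805558+1/4·5.693415≈2.545577

0 5 15.000 0.000
1 5 1.250 3.750
2 5 11.438 1.813
3 5 5.778 3.584
4 3 4.376 2.878
5 3 7.630 2.245
6 3 5.693 2.806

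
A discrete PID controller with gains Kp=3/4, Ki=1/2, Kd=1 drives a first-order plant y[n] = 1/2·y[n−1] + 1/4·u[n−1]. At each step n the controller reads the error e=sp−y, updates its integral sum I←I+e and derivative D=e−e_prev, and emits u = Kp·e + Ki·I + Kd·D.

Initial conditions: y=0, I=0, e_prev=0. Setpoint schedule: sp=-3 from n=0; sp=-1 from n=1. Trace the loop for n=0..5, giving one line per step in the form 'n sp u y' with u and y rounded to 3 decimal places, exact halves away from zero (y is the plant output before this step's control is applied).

(exact arithmetic carried between steps; '≈' marks a value shown rounded to 6 d.p. or computed from one; I and e_prev carry over from the previous line; the table rounds u and y to 3 d.p., halves away from zero)
n=0: y=0, sp=-3, e=sp−y=-3; I=-3, D=e−e_prev=-3; u=3/4·(-3)+1/2·(-3)+1·(-3)=-6.75; next y=1/2·0+1/4·(-6.75)=-1.6875
n=1: y=-1.6875, sp=-1, e=sp−y=0.6875; I=-2.3125, D=e−e_prev=3.6875; u=3/4·0.6875+1/2·(-2.3125)+1·3.6875=3.046875; next y=1/2·(-1.6875)+1/4·3.046875≈-0.082031
n=2: y≈-0.082031, sp=-1, e=sp−y≈-0.917969; I≈-3.230469, D=e−e_prev≈-1.605469; u=3/4·(-0.917969)+1/2·(-3.230469)+1·(-1.605469)≈-3.909180; next y=1/2·(-0.082031)+1/4·(-3.909180)≈-1.018311
n=3: y≈-1.018311, sp=-1, e=sp−y≈0.018311; I≈-3.212158, D=e−e_prev≈0.936279; u=3/4·0.018311+1/2·(-3.212158)+1·0.936279≈-0.656067; next y=1/2·(-1.018311)+1/4·(-0.656067)≈-0.673172
n=4: y≈-0.673172, sp=-1, e=sp−y≈-0.326828; I≈-3.538986, D=e−e_prev≈-0.345139; u=3/4·(-0.326828)+1/2·(-3.538986)+1·(-0.345139)≈-2.359753; next y=1/2·(-0.673172)+1/4·(-2.359753)≈-0.926524
n=5: y≈-0.926524, sp=-1, e=sp−y≈-0.073476; I≈-3.612462, D=e−e_prev≈0.253352; u=3/4·(-0.073476)+1/2·(-3.612462)+1·0.253352≈-1.607986; next y=1/2·(-0.926524)+1/4·(-1.607986)≈-0.865259

0 -3 -6.750 0.000
1 -1 3.047 -1.688
2 -1 -3.909 -0.082
3 -1 -0.656 -1.018
4 -1 -2.360 -0.673
5 -1 -1.608 -0.927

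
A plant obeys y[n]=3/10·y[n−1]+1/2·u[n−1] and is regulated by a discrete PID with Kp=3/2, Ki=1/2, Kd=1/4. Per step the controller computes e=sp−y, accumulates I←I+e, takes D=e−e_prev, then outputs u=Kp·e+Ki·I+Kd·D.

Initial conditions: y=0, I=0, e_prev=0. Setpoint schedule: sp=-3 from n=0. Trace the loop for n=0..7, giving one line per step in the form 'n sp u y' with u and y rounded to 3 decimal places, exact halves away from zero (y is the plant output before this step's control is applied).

0 -3 -6.750 0.000
1 -3 0.094 -3.375
2 -3 -5.984 -0.966
3 -3 -1.188 -3.281
4 -3 -5.458 -1.578
5 -3 -2.089 -3.203
6 -3 -5.088 -2.005
7 -3 -2.720 -3.145

(exact arithmetic carried between steps; '≈' marks a value shown rounded to 6 d.p. or computed from one; I and e_prev carry over from the previous line; the table rounds u and y to 3 d.p., halves away from zero)
n=0: y=0, sp=-3, e=sp−y=-3; I=-3, D=e−e_prev=-3; u=3/2·(-3)+1/2·(-3)+1/4·(-3)=-6.75; next y=3/10·0+1/2·(-6.75)=-3.375
n=1: y=-3.375, sp=-3, e=sp−y=0.375; I=-2.625, D=e−e_prev=3.375; u=3/2·0.375+1/2·(-2.625)+1/4·3.375=0.09375; next y=3/10·(-3.375)+1/2·0.09375=-0.965625
n=2: y=-0.965625, sp=-3, e=sp−y=-2.034375; I=-4.659375, D=e−e_prev=-2.409375; u=3/2·(-2.034375)+1/2·(-4.659375)+1/4·(-2.409375)≈-5.983594; next y=3/10·(-0.965625)+1/2·(-5.983594)≈-3.281484
n=3: y≈-3.281484, sp=-3, e=sp−y≈0.281484; I≈-4.377891, D=e−e_prev≈2.315859; u=3/2·0.281484+1/2·(-4.377891)+1/4·2.315859≈-1.187754; next y=3/10·(-3.281484)+1/2·(-1.187754)≈-1.578322
n=4: y≈-1.578322, sp=-3, e=sp−y≈-1.421678; I≈-5.799568, D=e−e_prev≈-1.703162; u=3/2·(-1.421678)+1/2·(-5.799568)+1/4·(-1.703162)≈-5.458091; next y=3/10·(-1.578322)+1/2·(-5.458091)≈-3.202542
n=5: y≈-3.202542, sp=-3, e=sp−y≈0.202542; I≈-5.597026, D=e−e_prev≈1.624220; u=3/2·0.202542+1/2·(-5.597026)+1/4·1.624220≈-2.088644; next y=3/10·(-3.202542)+1/2·(-2.088644)≈-2.005085
n=6: y≈-2.005085, sp=-3, e=sp−y≈-0.994915; I≈-6.591941, D=e−e_prev≈-1.197457; u=3/2·(-0.994915)+1/2·(-6.591941)+1/4·(-1.197457)≈-5.087707; next y=3/10·(-2.005085)+1/2·(-5.087707)≈-3.145379
n=7: y≈-3.145379, sp=-3, e=sp−y≈0.145379; I≈-6.446562, D=e−e_prev≈1.140294; u=3/2·0.145379+1/2·(-6.446562)+1/4·1.140294≈-2.720139; next y=3/10·(-3.145379)+1/2·(-2.720139)≈-2.303683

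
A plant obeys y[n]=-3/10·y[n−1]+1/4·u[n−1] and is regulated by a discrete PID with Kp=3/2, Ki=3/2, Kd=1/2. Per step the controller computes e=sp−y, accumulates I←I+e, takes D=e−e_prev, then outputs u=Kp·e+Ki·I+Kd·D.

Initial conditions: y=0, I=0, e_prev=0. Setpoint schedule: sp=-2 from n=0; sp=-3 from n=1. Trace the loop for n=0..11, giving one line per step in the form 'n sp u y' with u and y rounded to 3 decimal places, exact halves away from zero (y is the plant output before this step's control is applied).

0 -2 -7.000 0.000
1 -3 -6.375 -1.750
2 -3 -11.009 -1.069
3 -3 -8.795 -2.432
4 -3 -13.698 -1.469
5 -3 -10.212 -2.984
6 -3 -15.634 -1.658
7 -3 -10.848 -3.411
8 -3 -17.136 -1.689
9 -3 -10.932 -3.777
10 -3 -18.432 -1.600
11 -3 -10.594 -4.128

(exact arithmetic carried between steps; '≈' marks a value shown rounded to 6 d.p. or computed from one; I and e_prev carry over from the previous line; the table rounds u and y to 3 d.p., halves away from zero)
n=0: y=0, sp=-2, e=sp−y=-2; I=-2, D=e−e_prev=-2; u=3/2·(-2)+3/2·(-2)+1/2·(-2)=-7; next y=-3/10·0+1/4·(-7)=-1.75
n=1: y=-1.75, sp=-3, e=sp−y=-1.25; I=-3.25, D=e−e_prev=0.75; u=3/2·(-1.25)+3/2·(-3.25)+1/2·0.75=-6.375; next y=-3/10·(-1.75)+1/4·(-6.375)=-1.06875
n=2: y=-1.06875, sp=-3, e=sp−y=-1.93125; I=-5.18125, D=e−e_prev=-0.68125; u=3/2·(-1.93125)+3/2·(-5.18125)+1/2·(-0.68125)=-11.009375; next y=-3/10·(-1.06875)+1/4·(-11.009375)≈-2.431719
n=3: y≈-2.431719, sp=-3, e=sp−y≈-0.568281; I≈-5.749531, D=e−e_prev≈1.362969; u=3/2·(-0.568281)+3/2·(-5.749531)+1/2·1.362969≈-8.795234; next y=-3/10·(-2.431719)+1/4·(-8.795234)≈-1.469293
n=4: y≈-1.469293, sp=-3, e=sp−y≈-1.530707; I≈-7.280238, D=e−e_prev≈-0.962426; u=3/2·(-1.530707)+3/2·(-7.280238)+1/2·(-0.962426)≈-13.697631; next y=-3/10·(-1.469293)+1/4·(-13.697631)≈-2.983620
n=5: y≈-2.983620, sp=-3, e=sp−y≈-0.016380; I≈-7.296618, D=e−e_prev≈1.514327; u=3/2·(-0.016380)+3/2·(-7.296618)+1/2·1.514327≈-10.212335; next y=-3/10·(-2.983620)+1/4·(-10.212335)≈-1.657998
n=6: y≈-1.657998, sp=-3, e=sp−y≈-1.342002; I≈-8.638621, D=e−e_prev≈-1.325622; u=3/2·(-1.342002)+3/2·(-8.638621)+1/2·(-1.325622)≈-15.633746; next y=-3/10·(-1.657998)+1/4·(-15.633746)≈-3.411037
n=7: y≈-3.411037, sp=-3, e=sp−y≈0.411037; I≈-8.227584, D=e−e_prev≈1.753039; u=3/2·0.411037+3/2·(-8.227584)+1/2·1.753039≈-10.848300; next y=-3/10·(-3.411037)+1/4·(-10.848300)≈-1.688764
n=8: y≈-1.688764, sp=-3, e=sp−y≈-1.311236; I≈-9.538820, D=e−e_prev≈-1.722273; u=3/2·(-1.311236)+3/2·(-9.538820)+1/2·(-1.722273)≈-17.136220; next y=-3/10·(-1.688764)+1/4·(-17.136220)≈-3.777426
n=9: y≈-3.777426, sp=-3, e=sp−y≈0.777426; I≈-8.761394, D=e−e_prev≈2.088662; u=3/2·0.777426+3/2·(-8.761394)+1/2·2.088662≈-10.931621; next y=-3/10·(-3.777426)+1/4·(-10.931621)≈-1.599677
n=10: y≈-1.599677, sp=-3, e=sp−y≈-1.400323; I≈-10.161716, D=e−e_prev≈-2.177749; u=3/2·(-1.400323)+3/2·(-10.161716)+1/2·(-2.177749)≈-18.431933; next y=-3/10·(-1.599677)+1/4·(-18.431933)≈-4.128080
n=11: y≈-4.128080, sp=-3, e=sp−y≈1.128080; I≈-9.033636, D=e−e_prev≈2.528403; u=3/2·1.128080+3/2·(-9.033636)+1/2·2.528403≈-10.594133; next y=-3/10·(-4.128080)+1/4·(-10.594133)≈-1.410109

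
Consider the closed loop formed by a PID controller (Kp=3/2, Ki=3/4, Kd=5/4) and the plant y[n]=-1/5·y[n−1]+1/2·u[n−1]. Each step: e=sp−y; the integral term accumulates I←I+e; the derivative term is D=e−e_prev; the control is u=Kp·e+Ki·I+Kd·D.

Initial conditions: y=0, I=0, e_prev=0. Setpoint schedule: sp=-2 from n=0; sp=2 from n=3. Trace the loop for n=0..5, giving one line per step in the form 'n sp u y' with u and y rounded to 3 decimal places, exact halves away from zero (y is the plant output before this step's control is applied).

(exact arithmetic carried between steps; '≈' marks a value shown rounded to 6 d.p. or computed from one; I and e_prev carry over from the previous line; the table rounds u and y to 3 d.p., halves away from zero)
n=0: y=0, sp=-2, e=sp−y=-2; I=-2, D=e−e_prev=-2; u=3/2·(-2)+3/4·(-2)+5/4·(-2)=-7; next y=-1/5·0+1/2·(-7)=-3.5
n=1: y=-3.5, sp=-2, e=sp−y=1.5; I=-0.5, D=e−e_prev=3.5; u=3/2·1.5+3/4·(-0.5)+5/4·3.5=6.25; next y=-1/5·(-3.5)+1/2·6.25=3.825
n=2: y=3.825, sp=-2, e=sp−y=-5.825; I=-6.325, D=e−e_prev=-7.325; u=3/2·(-5.825)+3/4·(-6.325)+5/4·(-7.325)=-22.6375; next y=-1/5·3.825+1/2·(-22.6375)=-12.08375
n=3: y=-12.08375, sp=2, e=sp−y=14.08375; I=7.75875, D=e−e_prev=19.90875; u=3/2·14.08375+3/4·7.75875+5/4·19.90875=51.830625; next y=-1/5·(-12.08375)+1/2·51.830625≈28.332063
n=4: y≈28.332063, sp=2, e=sp−y≈-26.332063; I≈-18.573313, D=e−e_prev≈-40.415813; u=3/2·(-26.332063)+3/4·(-18.573313)+5/4·(-40.415813)≈-103.947844; next y=-1/5·28.332063+1/2·(-103.947844)≈-57.640334
n=5: y≈-57.640334, sp=2, e=sp−y≈59.640334; I≈41.067022, D=e−e_prev≈85.972397; u=3/2·59.640334+3/4·41.067022+5/4·85.972397≈227.726264; next y=-1/5·(-57.640334)+1/2·227.726264≈125.391199

0 -2 -7.000 0.000
1 -2 6.250 -3.500
2 -2 -22.638 3.825
3 2 51.831 -12.084
4 2 -103.948 28.332
5 2 227.726 -57.640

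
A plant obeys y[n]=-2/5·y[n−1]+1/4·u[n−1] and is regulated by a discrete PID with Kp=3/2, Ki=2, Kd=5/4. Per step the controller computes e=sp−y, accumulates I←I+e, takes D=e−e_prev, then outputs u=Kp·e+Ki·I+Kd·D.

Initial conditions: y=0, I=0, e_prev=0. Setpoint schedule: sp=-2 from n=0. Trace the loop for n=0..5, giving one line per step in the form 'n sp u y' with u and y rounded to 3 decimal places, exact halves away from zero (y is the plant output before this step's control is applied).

(exact arithmetic carried between steps; '≈' marks a value shown rounded to 6 d.p. or computed from one; I and e_prev carry over from the previous line; the table rounds u and y to 3 d.p., halves away from zero)
n=0: y=0, sp=-2, e=sp−y=-2; I=-2, D=e−e_prev=-2; u=3/2·(-2)+2·(-2)+5/4·(-2)=-9.5; next y=-2/5·0+1/4·(-9.5)=-2.375
n=1: y=-2.375, sp=-2, e=sp−y=0.375; I=-1.625, D=e−e_prev=2.375; u=3/2·0.375+2·(-1.625)+5/4·2.375=0.28125; next y=-2/5·(-2.375)+1/4·0.28125≈1.020313
n=2: y≈1.020313, sp=-2, e=sp−y≈-3.020313; I≈-4.645313, D=e−e_prev≈-3.395313; u=3/2·(-3.020313)+2·(-4.645313)+5/4·(-3.395313)≈-18.065234; next y=-2/5·1.020313+1/4·(-18.065234)≈-4.924434
n=3: y≈-4.924434, sp=-2, e=sp−y≈2.924434; I≈-1.720879, D=e−e_prev≈5.944746; u=3/2·2.924434+2·(-1.720879)+5/4·5.944746≈8.375825; next y=-2/5·(-4.924434)+1/4·8.375825≈4.063730
n=4: y≈4.063730, sp=-2, e=sp−y≈-6.063730; I≈-7.784609, D=e−e_prev≈-8.988163; u=3/2·(-6.063730)+2·(-7.784609)+5/4·(-8.988163)≈-35.900016; next y=-2/5·4.063730+1/4·(-35.900016)≈-10.600496
n=5: y≈-10.600496, sp=-2, e=sp−y≈8.600496; I≈0.815887, D=e−e_prev≈14.664226; u=3/2·8.600496+2·0.815887+5/4·14.664226≈32.862800; next y=-2/5·(-10.600496)+1/4·32.862800≈12.455898

0 -2 -9.500 0.000
1 -2 0.281 -2.375
2 -2 -18.065 1.020
3 -2 8.376 -4.924
4 -2 -35.900 4.064
5 -2 32.863 -10.600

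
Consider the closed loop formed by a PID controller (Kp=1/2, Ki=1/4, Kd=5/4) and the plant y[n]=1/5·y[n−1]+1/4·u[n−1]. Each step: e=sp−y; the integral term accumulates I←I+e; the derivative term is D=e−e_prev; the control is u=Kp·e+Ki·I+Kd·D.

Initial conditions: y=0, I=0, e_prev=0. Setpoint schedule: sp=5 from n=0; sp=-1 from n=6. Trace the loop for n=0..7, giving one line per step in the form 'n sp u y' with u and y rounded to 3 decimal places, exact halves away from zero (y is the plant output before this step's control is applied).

0 5 10.000 0.000
1 5 0.000 2.500
2 5 7.750 0.500
3 5 3.300 2.038
4 5 7.573 1.233
5 5 5.694 2.140
6 -1 -3.881 1.851
7 -1 7.449 -0.600

(exact arithmetic carried between steps; '≈' marks a value shown rounded to 6 d.p. or computed from one; I and e_prev carry over from the previous line; the table rounds u and y to 3 d.p., halves away from zero)
n=0: y=0, sp=5, e=sp−y=5; I=5, D=e−e_prev=5; u=1/2·5+1/4·5+5/4·5=10; next y=1/5·0+1/4·10=2.5
n=1: y=2.5, sp=5, e=sp−y=2.5; I=7.5, D=e−e_prev=-2.5; u=1/2·2.5+1/4·7.5+5/4·(-2.5)=0; next y=1/5·2.5+1/4·0=0.5
n=2: y=0.5, sp=5, e=sp−y=4.5; I=12, D=e−e_prev=2; u=1/2·4.5+1/4·12+5/4·2=7.75; next y=1/5·0.5+1/4·7.75=2.0375
n=3: y=2.0375, sp=5, e=sp−y=2.9625; I=14.9625, D=e−e_prev=-1.5375; u=1/2·2.9625+1/4·14.9625+5/4·(-1.5375)=3.3; next y=1/5·2.0375+1/4·3.3=1.2325
n=4: y=1.2325, sp=5, e=sp−y=3.7675; I=18.73, D=e−e_prev=0.805; u=1/2·3.7675+1/4·18.73+5/4·0.805=7.5725; next y=1/5·1.2325+1/4·7.5725=2.139625
n=5: y=2.139625, sp=5, e=sp−y=2.860375; I=21.590375, D=e−e_prev=-0.907125; u=1/2·2.860375+1/4·21.590375+5/4·(-0.907125)=5.693875; next y=1/5·2.139625+1/4·5.693875≈1.851394
n=6: y≈1.851394, sp=-1, e=sp−y≈-2.851394; I≈18.738981, D=e−e_prev≈-5.711769; u=1/2·(-2.851394)+1/4·18.738981+5/4·(-5.711769)≈-3.880663; next y=1/5·1.851394+1/4·(-3.880663)≈-0.599887
n=7: y≈-0.599887, sp=-1, e=sp−y≈-0.400113; I≈18.338868, D=e−e_prev≈2.451281; u=1/2·(-0.400113)+1/4·18.338868+5/4·2.451281≈7.448761; next y=1/5·(-0.599887)+1/4·7.448761≈1.742213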